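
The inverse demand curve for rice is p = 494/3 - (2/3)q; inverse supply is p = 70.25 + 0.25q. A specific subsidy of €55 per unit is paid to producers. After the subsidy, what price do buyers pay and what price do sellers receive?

Pre-subsidy: 494/3 - (2/3)q = 70.25 + 0.25q gives q* = 103 and p* = 96.
With the subsidy, sellers receive ps = pb + 55 for each unit, where pb is the price buyers pay.
On the curves, pb = 494/3 - (2/3)q and ps = 70.25 + 0.25q; the wedge ps − pb = 55 gives 70.25 + 0.25q − (494/3 - (2/3)q) = 55, so q' = 163.
Then pb = 494/3 − (2/3)·163 = 56 and ps = 70.25 + 0.25·163 = 111.

Buyers pay €56; sellers receive €111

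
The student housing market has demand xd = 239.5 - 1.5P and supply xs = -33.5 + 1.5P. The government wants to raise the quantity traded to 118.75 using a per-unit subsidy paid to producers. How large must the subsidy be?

Required subsidy s = 21 per unit

At x = 118.75, invert demand for the buyer price: Pb = (239.5 − 118.75)/1.5 = 80.5; invert supply for the seller price: Ps = (118.75 − (-33.5))/1.5 = 101.5.
The subsidy must fill the gap: s = Ps − Pb = 101.5 − 80.5 = 21.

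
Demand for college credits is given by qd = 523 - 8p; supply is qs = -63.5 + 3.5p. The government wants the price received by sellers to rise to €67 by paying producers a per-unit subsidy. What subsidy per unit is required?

Required subsidy s = €23 per unit

At a seller price of 67, quantity supplied is -63.5 + 3.5·67 = 171.
Buyers absorb 171 only when they pay pb with 523 − 8·pb = 171, i.e. pb = 44.
s = ps − pb = 67 − 44 = 23.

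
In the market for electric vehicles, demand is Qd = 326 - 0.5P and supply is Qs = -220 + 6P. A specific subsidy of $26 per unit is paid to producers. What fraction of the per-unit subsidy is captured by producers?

Pre-subsidy: 326 - 0.5P = -220 + 6P gives P* = 84, Q* = 284.
With the subsidy, sellers receive Ps = Pb + 26 for each unit, where Pb is the price buyers pay.
Supply in terms of Pb becomes Qs = -220 + 6(Pb + 26) = -64 + 6Pb. Setting this equal to demand: 326 - 0.5Pb = -64 + 6Pb, so Pb = 60.
Sellers receive Ps = 60 + 26 = 86; Q' = 326 − 0.5·60 = 296.
Buyers' price falls by P* − Pb = 84 − 60 = 24; sellers' price rises by Ps − P* = 86 − 84 = 2.
So producers capture 2/26 = 1/13 of each unit of subsidy.

Producer share = 1/13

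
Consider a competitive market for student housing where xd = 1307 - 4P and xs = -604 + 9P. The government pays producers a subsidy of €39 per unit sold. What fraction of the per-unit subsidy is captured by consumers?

Consumer share = 9/13

Pre-subsidy: 1307 - 4P = -604 + 9P gives P* = 147, x* = 719.
With the subsidy, sellers receive Ps = Pb + 39 for each unit, where Pb is the price buyers pay.
Supply in terms of Pb becomes xs = -604 + 9(Pb + 39) = -253 + 9Pb. Setting this equal to demand: 1307 - 4Pb = -253 + 9Pb, so Pb = 120.
Sellers receive Ps = 120 + 39 = 159; x' = 1307 − 4·120 = 827.
Buyers' price falls by P* − Pb = 147 − 120 = 27; sellers' price rises by Ps − P* = 159 − 147 = 12.
So consumers capture 27/39 = 9/13 of each unit of subsidy.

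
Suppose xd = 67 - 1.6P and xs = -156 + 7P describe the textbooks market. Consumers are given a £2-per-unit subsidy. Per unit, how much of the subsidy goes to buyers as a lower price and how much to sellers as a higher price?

Buyers gain 70/43 per unit; sellers gain 16/43 per unit

Pre-subsidy: 67 - 1.6P = -156 + 7P gives P* = 1115/43, x* = 1097/43.
With the rebate, buyers effectively pay Pb = Ps − 2, where Ps is the price sellers receive.
Demand in terms of Ps becomes xd = 67 − 1.6(Ps − 2) = 70.2 - 1.6Ps. Setting this equal to supply: 70.2 - 1.6Ps = -156 + 7Ps, so Ps = 1131/43.
Buyers pay Pb = 1131/43 − 2 = 1045/43; x' = -156 + 7·(1131/43) = 1209/43.
Buyers' price falls by P* − Pb = 1115/43 − 1045/43 = 70/43; sellers' price rises by Ps − P* = 1131/43 − 1115/43 = 16/43.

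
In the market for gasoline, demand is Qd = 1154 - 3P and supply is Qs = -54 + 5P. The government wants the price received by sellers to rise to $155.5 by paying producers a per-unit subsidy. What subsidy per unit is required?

Required subsidy s = $12 per unit

At a seller price of 155.5, quantity supplied is -54 + 5·155.5 = 723.5.
Buyers absorb 723.5 only when they pay Pb with 1154 − 3·Pb = 723.5, i.e. Pb = 143.5.
s = Ps − Pb = 155.5 − 143.5 = 12.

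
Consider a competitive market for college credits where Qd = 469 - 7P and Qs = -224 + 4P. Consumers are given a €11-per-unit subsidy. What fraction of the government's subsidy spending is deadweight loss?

DWL / government spending = 0.25

Pre-subsidy: 469 - 7P = -224 + 4P gives P* = 63, Q* = 28.
With the rebate, buyers effectively pay Pb = Ps − 11, where Ps is the price sellers receive.
Demand in terms of Ps becomes Qd = 469 − 7(Ps − 11) = 546 - 7Ps. Setting this equal to supply: 546 - 7Ps = -224 + 4Ps, so Ps = 70.
Buyers pay Pb = 70 − 11 = 59; Q' = -224 + 4·70 = 56.
ΔCS = ½(28 + 56)(63 − 59) = 168; ΔPS = ½(28 + 56)(70 − 63) = 294.
Government spending = 11 × 56 = 616.
DWL = ½ × 11 × (56 − 28) = 154; fraction = 154 / 616 = 0.25.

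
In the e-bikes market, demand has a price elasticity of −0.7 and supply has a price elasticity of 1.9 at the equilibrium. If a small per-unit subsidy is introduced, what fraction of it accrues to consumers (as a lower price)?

For a small subsidy around the equilibrium, the benefit split depends on the relative slopes, which at a point are proportional to the elasticities.
Buyer share = εs/(εs + |εd|) = 1.9/(1.9 + 0.7) = 19/26; seller share = |εd|/(εs + |εd|) = 7/26.

Consumer share = 19/26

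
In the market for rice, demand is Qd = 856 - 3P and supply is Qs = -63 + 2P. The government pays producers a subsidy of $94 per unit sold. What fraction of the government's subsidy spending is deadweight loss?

Pre-subsidy: 856 - 3P = -63 + 2P gives P* = 183.8, Q* = 304.6.
With the subsidy, sellers receive Ps = Pb + 94 for each unit, where Pb is the price buyers pay.
Supply in terms of Pb becomes Qs = -63 + 2(Pb + 94) = 125 + 2Pb. Setting this equal to demand: 856 - 3Pb = 125 + 2Pb, so Pb = 146.2.
Sellers receive Ps = 146.2 + 94 = 240.2; Q' = 856 − 3·146.2 = 417.4.
ΔCS = ½(304.6 + 417.4)(183.8 − 146.2) = 13573.6; ΔPS = ½(304.6 + 417.4)(240.2 − 183.8) = 20360.4.
Government spending = 94 × 417.4 = 39235.6.
DWL = ½ × 94 × (417.4 − 304.6) = 5301.6; fraction = 5301.6 / 39235.6 = 282/2087.

DWL / government spending = 282/2087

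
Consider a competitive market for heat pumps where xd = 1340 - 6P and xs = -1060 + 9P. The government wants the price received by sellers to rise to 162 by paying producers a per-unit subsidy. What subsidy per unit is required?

Required subsidy s = 5 per unit

At a seller price of 162, quantity supplied is -1060 + 9·162 = 398.
Buyers absorb 398 only when they pay Pb with 1340 − 6·Pb = 398, i.e. Pb = 157.
s = Ps − Pb = 162 − 157 = 5.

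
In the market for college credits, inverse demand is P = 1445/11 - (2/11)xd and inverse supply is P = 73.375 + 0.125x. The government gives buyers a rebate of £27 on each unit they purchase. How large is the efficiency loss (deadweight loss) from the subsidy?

Deadweight loss = £1188

Pre-subsidy: 1445/11 - (2/11)x = 73.375 + 0.125x gives x* = 189 and P* = 97.
With the rebate, buyers effectively pay Pb = Ps − 27, where Ps is the price sellers receive.
On the curves, Pb = 1445/11 - (2/11)x and Ps = 73.375 + 0.125x; the wedge Ps − Pb = 27 gives 73.375 + 0.125x − (1445/11 - (2/11)x) = 27, so x' = 277.
Then Pb = 1445/11 − (2/11)·277 = 81 and Ps = 73.375 + 0.125·277 = 108.
The subsidy expands output by 277 − 189 = 88 past the efficient level; on those units the gap between marginal cost and willingness to pay runs from 0 up to 27.
DWL = ½ × 27 × 88 = 1188.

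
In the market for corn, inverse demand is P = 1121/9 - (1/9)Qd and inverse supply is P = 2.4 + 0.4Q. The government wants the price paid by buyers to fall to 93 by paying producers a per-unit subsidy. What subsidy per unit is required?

At a buyer price of 93, quantity demanded is 1121 − 9·93 = 284.
Sellers supply 284 only when they receive Ps = 2.4 + 0.4·284 = 116.
s = Ps − Pb = 116 − 93 = 23.

Required subsidy s = 23 per unit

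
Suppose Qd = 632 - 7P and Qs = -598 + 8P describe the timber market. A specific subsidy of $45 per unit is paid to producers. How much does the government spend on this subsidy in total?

Government cost = $10170

Pre-subsidy: 632 - 7P = -598 + 8P gives P* = 82, Q* = 58.
With the subsidy, sellers receive Ps = Pb + 45 for each unit, where Pb is the price buyers pay.
Supply in terms of Pb becomes Qs = -598 + 8(Pb + 45) = -238 + 8Pb. Setting this equal to demand: 632 - 7Pb = -238 + 8Pb, so Pb = 58.
Sellers receive Ps = 58 + 45 = 103; Q' = 632 − 7·58 = 226.
Government outlay = subsidy × quantity = 45 × 226 = 10170.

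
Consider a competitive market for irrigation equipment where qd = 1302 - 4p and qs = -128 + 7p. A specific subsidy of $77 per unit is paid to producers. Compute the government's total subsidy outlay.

Government cost = $75306

Pre-subsidy: 1302 - 4p = -128 + 7p gives p* = 130, q* = 782.
With the subsidy, sellers receive ps = pb + 77 for each unit, where pb is the price buyers pay.
Supply in terms of pb becomes qs = -128 + 7(pb + 77) = 411 + 7pb. Setting this equal to demand: 1302 - 4pb = 411 + 7pb, so pb = 81.
Sellers receive ps = 81 + 77 = 158; q' = 1302 − 4·81 = 978.
Government outlay = subsidy × quantity = 77 × 978 = 75306.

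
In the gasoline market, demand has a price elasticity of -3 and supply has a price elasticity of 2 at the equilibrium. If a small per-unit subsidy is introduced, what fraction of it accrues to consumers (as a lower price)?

Consumer share = 0.4

For a small subsidy around the equilibrium, the benefit split depends on the relative slopes, which at a point are proportional to the elasticities.
Buyer share = εs/(εs + |εd|) = 2/(2 + 3) = 0.4; seller share = |εd|/(εs + |εd|) = 0.6.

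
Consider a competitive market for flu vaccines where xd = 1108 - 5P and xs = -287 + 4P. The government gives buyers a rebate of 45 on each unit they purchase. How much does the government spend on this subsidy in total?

Government cost = 19485

Pre-subsidy: 1108 - 5P = -287 + 4P gives P* = 155, x* = 333.
With the rebate, buyers effectively pay Pb = Ps − 45, where Ps is the price sellers receive.
Demand in terms of Ps becomes xd = 1108 − 5(Ps − 45) = 1333 - 5Ps. Setting this equal to supply: 1333 - 5Ps = -287 + 4Ps, so Ps = 180.
Buyers pay Pb = 180 − 45 = 135; x' = -287 + 4·180 = 433.
Government outlay = subsidy × quantity = 45 × 433 = 19485.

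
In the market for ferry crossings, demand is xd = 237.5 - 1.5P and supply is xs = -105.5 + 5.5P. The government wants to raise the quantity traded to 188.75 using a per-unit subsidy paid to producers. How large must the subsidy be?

At x = 188.75, invert demand for the buyer price: Pb = (237.5 − 188.75)/1.5 = 32.5; invert supply for the seller price: Ps = (188.75 − (-105.5))/5.5 = 53.5.
The subsidy must fill the gap: s = Ps − Pb = 53.5 − 32.5 = 21.

Required subsidy s = 21 per unit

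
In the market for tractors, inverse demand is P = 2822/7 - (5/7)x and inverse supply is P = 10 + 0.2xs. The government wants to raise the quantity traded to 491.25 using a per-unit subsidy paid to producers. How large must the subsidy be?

Required subsidy s = 56 per unit

At x = 491.25, from the demand curve buyers pay Pb = 2822/7 − (5/7)·491.25 = 52.25; from the supply curve sellers need Ps = 10 + 0.2·491.25 = 108.25.
The subsidy must fill the gap: s = Ps − Pb = 108.25 − 52.25 = 56.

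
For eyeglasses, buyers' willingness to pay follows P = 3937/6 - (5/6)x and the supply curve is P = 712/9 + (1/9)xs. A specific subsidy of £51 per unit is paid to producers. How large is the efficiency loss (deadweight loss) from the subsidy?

Deadweight loss = £1377

Pre-subsidy: 3937/6 - (5/6)x = 712/9 + (1/9)x gives x* = 611 and P* = 147.
With the subsidy, sellers receive Ps = Pb + 51 for each unit, where Pb is the price buyers pay.
On the curves, Pb = 3937/6 - (5/6)x and Ps = 712/9 + (1/9)x; the wedge Ps − Pb = 51 gives 712/9 + (1/9)x − (3937/6 - (5/6)x) = 51, so x' = 665.
Then Pb = 3937/6 − (5/6)·665 = 102 and Ps = 712/9 + (1/9)·665 = 153.
The subsidy expands output by 665 − 611 = 54 past the efficient level; on those units the gap between marginal cost and willingness to pay runs from 0 up to 51.
DWL = ½ × 51 × 54 = 1377.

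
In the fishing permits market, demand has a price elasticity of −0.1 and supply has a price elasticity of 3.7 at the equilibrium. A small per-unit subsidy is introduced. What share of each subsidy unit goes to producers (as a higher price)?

For a small subsidy around the equilibrium, the benefit split depends on the relative slopes, which at a point are proportional to the elasticities.
Buyer share = εs/(εs + |εd|) = 3.7/(3.7 + 0.1) = 37/38; seller share = |εd|/(εs + |εd|) = 1/38.
So producers capture 1/38 of the subsidy.

Producer share = 1/38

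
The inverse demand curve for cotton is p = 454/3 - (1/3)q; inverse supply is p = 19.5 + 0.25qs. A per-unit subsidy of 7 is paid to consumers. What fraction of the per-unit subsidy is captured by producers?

Pre-subsidy: 454/3 - (1/3)q = 19.5 + 0.25q gives q* = 226 and p* = 76.
With the rebate, buyers effectively pay pb = ps − 7, where ps is the price sellers receive.
On the curves, pb = 454/3 - (1/3)q and ps = 19.5 + 0.25q; the wedge ps − pb = 7 gives 19.5 + 0.25q − (454/3 - (1/3)q) = 7, so q' = 238.
Then pb = 454/3 − (1/3)·238 = 72 and ps = 19.5 + 0.25·238 = 79.
Buyers' price falls by p* − pb = 76 − 72 = 4; sellers' price rises by ps − p* = 79 − 76 = 3.
So producers capture 3/7 = 3/7 of each unit of subsidy.

Producer share = 3/7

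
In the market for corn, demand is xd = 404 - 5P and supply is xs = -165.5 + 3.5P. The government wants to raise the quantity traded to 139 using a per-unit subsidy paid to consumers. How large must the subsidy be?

At x = 139, invert demand for the buyer price: Pb = (404 − 139)/5 = 53; invert supply for the seller price: Ps = (139 − (-165.5))/3.5 = 87.
The subsidy must fill the gap: s = Ps − Pb = 87 − 53 = 34.

Required subsidy s = 34 per unit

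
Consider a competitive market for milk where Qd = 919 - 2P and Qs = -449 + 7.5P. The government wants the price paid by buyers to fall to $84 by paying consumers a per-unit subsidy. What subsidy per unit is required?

Required subsidy s = $76 per unit

At a buyer price of 84, quantity demanded is 919 − 2·84 = 751.
Sellers supply 751 only when they receive Ps with -449 + 7.5·Ps = 751, i.e. Ps = 160.
s = Ps − Pb = 160 − 84 = 76.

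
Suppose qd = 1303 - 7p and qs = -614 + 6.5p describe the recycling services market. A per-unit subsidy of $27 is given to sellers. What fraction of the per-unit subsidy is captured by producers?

Producer share = 14/27

Pre-subsidy: 1303 - 7p = -614 + 6.5p gives p* = 142, q* = 309.
With the subsidy, sellers receive ps = pb + 27 for each unit, where pb is the price buyers pay.
Supply in terms of pb becomes qs = -614 + 6.5(pb + 27) = -438.5 + 6.5pb. Setting this equal to demand: 1303 - 7pb = -438.5 + 6.5pb, so pb = 129.
Sellers receive ps = 129 + 27 = 156; q' = 1303 − 7·129 = 400.
Buyers' price falls by p* − pb = 142 − 129 = 13; sellers' price rises by ps − p* = 156 − 142 = 14.
So producers capture 14/27 = 14/27 of each unit of subsidy.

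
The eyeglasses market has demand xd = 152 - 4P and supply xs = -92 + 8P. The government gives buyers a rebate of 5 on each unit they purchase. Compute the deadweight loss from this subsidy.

Pre-subsidy: 152 - 4P = -92 + 8P gives P* = 61/3, x* = 212/3.
With the rebate, buyers effectively pay Pb = Ps − 5, where Ps is the price sellers receive.
Demand in terms of Ps becomes xd = 152 − 4(Ps − 5) = 172 - 4Ps. Setting this equal to supply: 172 - 4Ps = -92 + 8Ps, so Ps = 22.
Buyers pay Pb = 22 − 5 = 17; x' = -92 + 8·22 = 84.
The subsidy expands output by 84 − 212/3 = 40/3 past the efficient level; on those units the gap between marginal cost and willingness to pay runs from 0 up to 5.
DWL = ½ × 5 × 40/3 = 100/3.

Deadweight loss = 100/3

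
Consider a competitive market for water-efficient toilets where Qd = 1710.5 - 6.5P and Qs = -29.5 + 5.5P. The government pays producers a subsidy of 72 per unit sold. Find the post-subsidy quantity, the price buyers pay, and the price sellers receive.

Pre-subsidy: 1710.5 - 6.5P = -29.5 + 5.5P gives P* = 145, Q* = 768.
With the subsidy, sellers receive Ps = Pb + 72 for each unit, where Pb is the price buyers pay.
Supply in terms of Pb becomes Qs = -29.5 + 5.5(Pb + 72) = 366.5 + 5.5Pb. Setting this equal to demand: 1710.5 - 6.5Pb = 366.5 + 5.5Pb, so Pb = 112.
Sellers receive Ps = 112 + 72 = 184; Q' = 1710.5 − 6.5·112 = 982.5.

Q' = 982.5; buyers pay 112; sellers receive 184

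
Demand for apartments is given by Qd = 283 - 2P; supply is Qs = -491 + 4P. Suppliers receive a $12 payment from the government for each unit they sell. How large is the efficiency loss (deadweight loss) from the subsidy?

Deadweight loss = $96

Pre-subsidy: 283 - 2P = -491 + 4P gives P* = 129, Q* = 25.
With the subsidy, sellers receive Ps = Pb + 12 for each unit, where Pb is the price buyers pay.
Supply in terms of Pb becomes Qs = -491 + 4(Pb + 12) = -443 + 4Pb. Setting this equal to demand: 283 - 2Pb = -443 + 4Pb, so Pb = 121.
Sellers receive Ps = 121 + 12 = 133; Q' = 283 − 2·121 = 41.
The subsidy expands output by 41 − 25 = 16 past the efficient level; on those units the gap between marginal cost and willingness to pay runs from 0 up to 12.
DWL = ½ × 12 × 16 = 96.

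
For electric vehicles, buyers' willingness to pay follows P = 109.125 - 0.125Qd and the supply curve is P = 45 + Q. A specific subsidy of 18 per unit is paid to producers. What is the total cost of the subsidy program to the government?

Pre-subsidy: 109.125 - 0.125Q = 45 + Q gives Q* = 57 and P* = 102.
With the subsidy, sellers receive Ps = Pb + 18 for each unit, where Pb is the price buyers pay.
On the curves, Pb = 109.125 - 0.125Q and Ps = 45 + Q; the wedge Ps − Pb = 18 gives 45 + Q − (109.125 - 0.125Q) = 18, so Q' = 73.
Then Pb = 109.125 − 0.125·73 = 100 and Ps = 45 + 1·73 = 118.
Government outlay = subsidy × quantity = 18 × 73 = 1314.

Government cost = 1314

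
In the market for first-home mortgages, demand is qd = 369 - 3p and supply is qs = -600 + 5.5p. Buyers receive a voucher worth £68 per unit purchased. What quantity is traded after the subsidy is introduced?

q' = 159

Pre-subsidy: 369 - 3p = -600 + 5.5p gives p* = 114, q* = 27.
With the rebate, buyers effectively pay pb = ps − 68, where ps is the price sellers receive.
Demand in terms of ps becomes qd = 369 − 3(ps − 68) = 573 - 3ps. Setting this equal to supply: 573 - 3ps = -600 + 5.5ps, so ps = 138.
Buyers pay pb = 138 − 68 = 70; q' = -600 + 5.5·138 = 159.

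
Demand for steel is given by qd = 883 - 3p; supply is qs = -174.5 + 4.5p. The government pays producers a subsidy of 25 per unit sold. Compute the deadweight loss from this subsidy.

Pre-subsidy: 883 - 3p = -174.5 + 4.5p gives p* = 141, q* = 460.
With the subsidy, sellers receive ps = pb + 25 for each unit, where pb is the price buyers pay.
Supply in terms of pb becomes qs = -174.5 + 4.5(pb + 25) = -62 + 4.5pb. Setting this equal to demand: 883 - 3pb = -62 + 4.5pb, so pb = 126.
Sellers receive ps = 126 + 25 = 151; q' = 883 − 3·126 = 505.
The subsidy expands output by 505 − 460 = 45 past the efficient level; on those units the gap between marginal cost and willingness to pay runs from 0 up to 25.
DWL = ½ × 25 × 45 = 562.5.

Deadweight loss = 562.5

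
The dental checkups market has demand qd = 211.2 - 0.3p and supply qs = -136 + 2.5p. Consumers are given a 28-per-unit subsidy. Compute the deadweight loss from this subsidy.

Pre-subsidy: 211.2 - 0.3p = -136 + 2.5p gives p* = 124, q* = 174.
With the rebate, buyers effectively pay pb = ps − 28, where ps is the price sellers receive.
Demand in terms of ps becomes qd = 211.2 − 0.3(ps − 28) = 219.6 - 0.3ps. Setting this equal to supply: 219.6 - 0.3ps = -136 + 2.5ps, so ps = 127.
Buyers pay pb = 127 − 28 = 99; q' = -136 + 2.5·127 = 181.5.
The subsidy expands output by 181.5 − 174 = 7.5 past the efficient level; on those units the gap between marginal cost and willingness to pay runs from 0 up to 28.
DWL = ½ × 28 × 7.5 = 105.

Deadweight loss = 105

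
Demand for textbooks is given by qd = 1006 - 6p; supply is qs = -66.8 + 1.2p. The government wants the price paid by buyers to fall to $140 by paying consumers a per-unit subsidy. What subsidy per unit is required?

Required subsidy s = $54 per unit

At a buyer price of 140, quantity demanded is 1006 − 6·140 = 166.
Sellers supply 166 only when they receive ps with -66.8 + 1.2·ps = 166, i.e. ps = 194.
s = ps − pb = 194 − 140 = 54.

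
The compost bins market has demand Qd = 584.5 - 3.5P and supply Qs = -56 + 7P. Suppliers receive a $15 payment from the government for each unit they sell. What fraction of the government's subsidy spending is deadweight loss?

DWL / government spending = 5/116

Pre-subsidy: 584.5 - 3.5P = -56 + 7P gives P* = 61, Q* = 371.
With the subsidy, sellers receive Ps = Pb + 15 for each unit, where Pb is the price buyers pay.
Supply in terms of Pb becomes Qs = -56 + 7(Pb + 15) = 49 + 7Pb. Setting this equal to demand: 584.5 - 3.5Pb = 49 + 7Pb, so Pb = 51.
Sellers receive Ps = 51 + 15 = 66; Q' = 584.5 − 3.5·51 = 406.
ΔCS = ½(371 + 406)(61 − 51) = 3885; ΔPS = ½(371 + 406)(66 − 61) = 1942.5.
Government spending = 15 × 406 = 6090.
DWL = ½ × 15 × (406 − 371) = 262.5; fraction = 262.5 / 6090 = 5/116.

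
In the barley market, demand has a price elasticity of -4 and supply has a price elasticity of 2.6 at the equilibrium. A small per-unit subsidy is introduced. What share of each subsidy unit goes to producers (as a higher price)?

Producer share = 20/33

For a small subsidy around the equilibrium, the benefit split depends on the relative slopes, which at a point are proportional to the elasticities.
Buyer share = εs/(εs + |εd|) = 2.6/(2.6 + 4) = 13/33; seller share = |εd|/(εs + |εd|) = 20/33.
So producers capture 20/33 of the subsidy.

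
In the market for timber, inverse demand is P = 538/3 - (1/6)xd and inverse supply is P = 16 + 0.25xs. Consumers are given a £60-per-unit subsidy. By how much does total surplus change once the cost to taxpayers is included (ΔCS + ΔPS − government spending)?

Pre-subsidy: 538/3 - (1/6)x = 16 + 0.25x gives x* = 392 and P* = 114.
With the rebate, buyers effectively pay Pb = Ps − 60, where Ps is the price sellers receive.
On the curves, Pb = 538/3 - (1/6)x and Ps = 16 + 0.25x; the wedge Ps − Pb = 60 gives 16 + 0.25x − (538/3 - (1/6)x) = 60, so x' = 536.
Then Pb = 538/3 − (1/6)·536 = 90 and Ps = 16 + 0.25·536 = 150.
ΔCS = ½(392 + 536)(114 − 90) = 11136; ΔPS = ½(392 + 536)(150 − 114) = 16704.
Government spending = 60 × 536 = 32160.
Net change = 11136 + 16704 − 32160 = -4320. The loss equals the DWL triangle ½·60·144.

Net change in total surplus = -£4320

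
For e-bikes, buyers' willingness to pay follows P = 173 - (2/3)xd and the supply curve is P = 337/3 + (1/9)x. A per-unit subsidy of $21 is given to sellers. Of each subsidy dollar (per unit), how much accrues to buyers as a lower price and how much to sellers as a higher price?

Buyers gain $18 per unit; sellers gain $3 per unit

Pre-subsidy: 173 - (2/3)x = 337/3 + (1/9)x gives x* = 78 and P* = 121.
With the subsidy, sellers receive Ps = Pb + 21 for each unit, where Pb is the price buyers pay.
On the curves, Pb = 173 - (2/3)x and Ps = 337/3 + (1/9)x; the wedge Ps − Pb = 21 gives 337/3 + (1/9)x − (173 - (2/3)x) = 21, so x' = 105.
Then Pb = 173 − (2/3)·105 = 103 and Ps = 337/3 + (1/9)·105 = 124.
Buyers' price falls by P* − Pb = 121 − 103 = 18; sellers' price rises by Ps − P* = 124 − 121 = 3.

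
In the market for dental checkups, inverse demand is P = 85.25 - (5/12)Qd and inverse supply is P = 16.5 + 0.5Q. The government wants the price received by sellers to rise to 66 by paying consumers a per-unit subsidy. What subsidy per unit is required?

Required subsidy s = 22 per unit

At a seller price of 66, quantity supplied is -33 + 2·66 = 99.
Buyers absorb 99 only when they pay Pb = 85.25 − (5/12)·99 = 44.
s = Ps − Pb = 66 − 44 = 22.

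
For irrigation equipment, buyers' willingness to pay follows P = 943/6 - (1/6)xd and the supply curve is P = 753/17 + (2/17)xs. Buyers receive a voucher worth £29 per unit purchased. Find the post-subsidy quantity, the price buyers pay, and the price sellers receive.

Pre-subsidy: 943/6 - (1/6)x = 753/17 + (2/17)x gives x* = 397 and P* = 91.
With the rebate, buyers effectively pay Pb = Ps − 29, where Ps is the price sellers receive.
On the curves, Pb = 943/6 - (1/6)x and Ps = 753/17 + (2/17)x; the wedge Ps − Pb = 29 gives 753/17 + (2/17)x − (943/6 - (1/6)x) = 29, so x' = 499.
Then Pb = 943/6 − (1/6)·499 = 74 and Ps = 753/17 + (2/17)·499 = 103.

x' = 499; buyers pay £74; sellers receive £103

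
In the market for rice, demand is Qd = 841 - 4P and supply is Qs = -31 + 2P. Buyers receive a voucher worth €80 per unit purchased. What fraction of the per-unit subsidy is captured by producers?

Pre-subsidy: 841 - 4P = -31 + 2P gives P* = 436/3, Q* = 779/3.
With the rebate, buyers effectively pay Pb = Ps − 80, where Ps is the price sellers receive.
Demand in terms of Ps becomes Qd = 841 − 4(Ps − 80) = 1161 - 4Ps. Setting this equal to supply: 1161 - 4Ps = -31 + 2Ps, so Ps = 596/3.
Buyers pay Pb = 596/3 − 80 = 356/3; Q' = -31 + 2·(596/3) = 1099/3.
Buyers' price falls by P* − Pb = 436/3 − 356/3 = 80/3; sellers' price rises by Ps − P* = 596/3 − 436/3 = 160/3.
So producers capture (160/3)/80 = 2/3 of each unit of subsidy.

Producer share = 2/3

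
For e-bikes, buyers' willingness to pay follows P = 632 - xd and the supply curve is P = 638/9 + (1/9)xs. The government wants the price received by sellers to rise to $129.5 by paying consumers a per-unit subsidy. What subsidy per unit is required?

Required subsidy s = $25 per unit

At a seller price of 129.5, quantity supplied is -638 + 9·129.5 = 527.5.
Buyers absorb 527.5 only when they pay Pb = 632 − 1·527.5 = 104.5.
s = Ps − Pb = 129.5 − 104.5 = 25.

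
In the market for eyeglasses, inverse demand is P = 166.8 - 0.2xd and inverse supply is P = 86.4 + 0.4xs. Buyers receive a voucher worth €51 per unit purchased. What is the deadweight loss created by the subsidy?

Pre-subsidy: 166.8 - 0.2x = 86.4 + 0.4x gives x* = 134 and P* = 140.
With the rebate, buyers effectively pay Pb = Ps − 51, where Ps is the price sellers receive.
On the curves, Pb = 166.8 - 0.2x and Ps = 86.4 + 0.4x; the wedge Ps − Pb = 51 gives 86.4 + 0.4x − (166.8 - 0.2x) = 51, so x' = 219.
Then Pb = 166.8 − 0.2·219 = 123 and Ps = 86.4 + 0.4·219 = 174.
The subsidy expands output by 219 − 134 = 85 past the efficient level; on those units the gap between marginal cost and willingness to pay runs from 0 up to 51.
DWL = ½ × 51 × 85 = 2167.5.

Deadweight loss = €2167.5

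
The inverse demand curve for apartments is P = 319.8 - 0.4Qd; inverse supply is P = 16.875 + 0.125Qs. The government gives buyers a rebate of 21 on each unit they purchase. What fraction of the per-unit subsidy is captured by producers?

Pre-subsidy: 319.8 - 0.4Q = 16.875 + 0.125Q gives Q* = 577 and P* = 89.
With the rebate, buyers effectively pay Pb = Ps − 21, where Ps is the price sellers receive.
On the curves, Pb = 319.8 - 0.4Q and Ps = 16.875 + 0.125Q; the wedge Ps − Pb = 21 gives 16.875 + 0.125Q − (319.8 - 0.4Q) = 21, so Q' = 617.
Then Pb = 319.8 − 0.4·617 = 73 and Ps = 16.875 + 0.125·617 = 94.
Buyers' price falls by P* − Pb = 89 − 73 = 16; sellers' price rises by Ps − P* = 94 − 89 = 5.
So producers capture 5/21 = 5/21 of each unit of subsidy.

Producer share = 5/21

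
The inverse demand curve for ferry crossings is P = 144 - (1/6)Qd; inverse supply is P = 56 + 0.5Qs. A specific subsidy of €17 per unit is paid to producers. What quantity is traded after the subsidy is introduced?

Q' = 157.5

Pre-subsidy: 144 - (1/6)Q = 56 + 0.5Q gives Q* = 132 and P* = 122.
With the subsidy, sellers receive Ps = Pb + 17 for each unit, where Pb is the price buyers pay.
On the curves, Pb = 144 - (1/6)Q and Ps = 56 + 0.5Q; the wedge Ps − Pb = 17 gives 56 + 0.5Q − (144 - (1/6)Q) = 17, so Q' = 157.5.
Then Pb = 144 − (1/6)·157.5 = 117.75 and Ps = 56 + 0.5·157.5 = 134.75.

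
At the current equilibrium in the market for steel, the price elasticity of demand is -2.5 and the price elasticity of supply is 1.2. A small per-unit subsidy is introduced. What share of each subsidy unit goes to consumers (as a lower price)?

Consumer share = 12/37

For a small subsidy around the equilibrium, the benefit split depends on the relative slopes, which at a point are proportional to the elasticities.
Buyer share = εs/(εs + |εd|) = 1.2/(1.2 + 2.5) = 12/37; seller share = |εd|/(εs + |εd|) = 25/37.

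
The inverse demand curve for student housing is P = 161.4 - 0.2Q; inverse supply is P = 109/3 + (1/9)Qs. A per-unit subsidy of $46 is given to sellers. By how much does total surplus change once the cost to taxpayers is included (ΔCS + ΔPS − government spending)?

Pre-subsidy: 161.4 - 0.2Q = 109/3 + (1/9)Q gives Q* = 402 and P* = 81.
With the subsidy, sellers receive Ps = Pb + 46 for each unit, where Pb is the price buyers pay.
On the curves, Pb = 161.4 - 0.2Q and Ps = 109/3 + (1/9)Q; the wedge Ps − Pb = 46 gives 109/3 + (1/9)Q − (161.4 - 0.2Q) = 46, so Q' = 3849/7.
Then Pb = 161.4 − 0.2·(3849/7) = 360/7 and Ps = 109/3 + (1/9)·(3849/7) = 682/7.
ΔCS = ½(402 + 3849/7)(81 − 360/7) = 1379241/98; ΔPS = ½(402 + 3849/7)(682/7 − 81) = 766245/98.
Government spending = 46 × 3849/7 = 177054/7.
Net change = 1379241/98 + 766245/98 − 177054/7 = -23805/7. The loss equals the DWL triangle ½·46·1035/7.

Net change in total surplus = -23805/7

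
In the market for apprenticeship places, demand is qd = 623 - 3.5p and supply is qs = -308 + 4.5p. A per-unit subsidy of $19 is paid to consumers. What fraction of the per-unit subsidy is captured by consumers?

Consumer share = 0.5625

Pre-subsidy: 623 - 3.5p = -308 + 4.5p gives p* = 116.375, q* = 215.6875.
With the rebate, buyers effectively pay pb = ps − 19, where ps is the price sellers receive.
Demand in terms of ps becomes qd = 623 − 3.5(ps − 19) = 689.5 - 3.5ps. Setting this equal to supply: 689.5 - 3.5ps = -308 + 4.5ps, so ps = 124.6875.
Buyers pay pb = 124.6875 − 19 = 105.6875; q' = -308 + 4.5·124.6875 = 253.09375.
Buyers' price falls by p* − pb = 116.375 − 105.6875 = 10.6875; sellers' price rises by ps − p* = 124.6875 − 116.375 = 8.3125.
So consumers capture 10.6875/19 = 0.5625 of each unit of subsidy.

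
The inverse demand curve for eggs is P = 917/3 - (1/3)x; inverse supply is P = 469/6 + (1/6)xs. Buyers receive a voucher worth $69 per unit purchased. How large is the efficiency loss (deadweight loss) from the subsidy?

Deadweight loss = $4761

Pre-subsidy: 917/3 - (1/3)x = 469/6 + (1/6)x gives x* = 455 and P* = 154.
With the rebate, buyers effectively pay Pb = Ps − 69, where Ps is the price sellers receive.
On the curves, Pb = 917/3 - (1/3)x and Ps = 469/6 + (1/6)x; the wedge Ps − Pb = 69 gives 469/6 + (1/6)x − (917/3 - (1/3)x) = 69, so x' = 593.
Then Pb = 917/3 − (1/3)·593 = 108 and Ps = 469/6 + (1/6)·593 = 177.
The subsidy expands output by 593 − 455 = 138 past the efficient level; on those units the gap between marginal cost and willingness to pay runs from 0 up to 69.
DWL = ½ × 69 × 138 = 4761.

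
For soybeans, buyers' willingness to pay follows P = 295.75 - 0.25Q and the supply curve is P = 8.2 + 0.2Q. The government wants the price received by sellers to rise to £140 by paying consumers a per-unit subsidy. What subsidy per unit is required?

Required subsidy s = £9 per unit

At a seller price of 140, quantity supplied is -41 + 5·140 = 659.
Buyers absorb 659 only when they pay Pb = 295.75 − 0.25·659 = 131.
s = Ps − Pb = 140 − 131 = 9.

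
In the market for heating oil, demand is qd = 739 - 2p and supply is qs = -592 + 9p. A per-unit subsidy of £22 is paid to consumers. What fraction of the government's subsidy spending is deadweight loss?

DWL / government spending = 18/533

Pre-subsidy: 739 - 2p = -592 + 9p gives p* = 121, q* = 497.
With the rebate, buyers effectively pay pb = ps − 22, where ps is the price sellers receive.
Demand in terms of ps becomes qd = 739 − 2(ps − 22) = 783 - 2ps. Setting this equal to supply: 783 - 2ps = -592 + 9ps, so ps = 125.
Buyers pay pb = 125 − 22 = 103; q' = -592 + 9·125 = 533.
ΔCS = ½(497 + 533)(121 − 103) = 9270; ΔPS = ½(497 + 533)(125 − 121) = 2060.
Government spending = 22 × 533 = 11726.
DWL = ½ × 22 × (533 − 497) = 396; fraction = 396 / 11726 = 18/533.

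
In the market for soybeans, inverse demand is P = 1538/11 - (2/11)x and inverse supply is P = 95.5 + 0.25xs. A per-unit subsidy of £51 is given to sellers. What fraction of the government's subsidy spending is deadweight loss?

Pre-subsidy: 1538/11 - (2/11)x = 95.5 + 0.25x gives x* = 1950/19 and P* = 2302/19.
With the subsidy, sellers receive Ps = Pb + 51 for each unit, where Pb is the price buyers pay.
On the curves, Pb = 1538/11 - (2/11)x and Ps = 95.5 + 0.25x; the wedge Ps − Pb = 51 gives 95.5 + 0.25x − (1538/11 - (2/11)x) = 51, so x' = 4194/19.
Then Pb = 1538/11 − (2/11)·(4194/19) = 1894/19 and Ps = 95.5 + 0.25·(4194/19) = 2863/19.
ΔCS = ½(1950/19 + 4194/19)(2302/19 − 1894/19) = 1253376/361; ΔPS = ½(1950/19 + 4194/19)(2863/19 − 2302/19) = 1723392/361.
Government spending = 51 × 4194/19 = 213894/19.
DWL = ½ × 51 × (4194/19 − 1950/19) = 57222/19; fraction = (57222/19) / (213894/19) = 187/699.

DWL / government spending = 187/699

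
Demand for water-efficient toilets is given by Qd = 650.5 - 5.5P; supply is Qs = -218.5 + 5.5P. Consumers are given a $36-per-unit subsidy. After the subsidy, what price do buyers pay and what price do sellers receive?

Pre-subsidy: 650.5 - 5.5P = -218.5 + 5.5P gives P* = 79, Q* = 216.
With the rebate, buyers effectively pay Pb = Ps − 36, where Ps is the price sellers receive.
Demand in terms of Ps becomes Qd = 650.5 − 5.5(Ps − 36) = 848.5 - 5.5Ps. Setting this equal to supply: 848.5 - 5.5Ps = -218.5 + 5.5Ps, so Ps = 97.
Buyers pay Pb = 97 − 36 = 61; Q' = -218.5 + 5.5·97 = 315.

Buyers pay $61; sellers receive $97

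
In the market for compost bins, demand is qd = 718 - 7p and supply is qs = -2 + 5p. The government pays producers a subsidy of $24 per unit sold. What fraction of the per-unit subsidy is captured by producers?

Producer share = 7/12

Pre-subsidy: 718 - 7p = -2 + 5p gives p* = 60, q* = 298.
With the subsidy, sellers receive ps = pb + 24 for each unit, where pb is the price buyers pay.
Supply in terms of pb becomes qs = -2 + 5(pb + 24) = 118 + 5pb. Setting this equal to demand: 718 - 7pb = 118 + 5pb, so pb = 50.
Sellers receive ps = 50 + 24 = 74; q' = 718 − 7·50 = 368.
Buyers' price falls by p* − pb = 60 − 50 = 10; sellers' price rises by ps − p* = 74 − 60 = 14.
So producers capture 14/24 = 7/12 of each unit of subsidy.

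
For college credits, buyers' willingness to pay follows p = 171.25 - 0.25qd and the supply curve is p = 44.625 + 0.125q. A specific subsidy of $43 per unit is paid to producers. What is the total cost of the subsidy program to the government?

Government cost = 58351/3

Pre-subsidy: 171.25 - 0.25q = 44.625 + 0.125q gives q* = 1013/3 and p* = 521/6.
With the subsidy, sellers receive ps = pb + 43 for each unit, where pb is the price buyers pay.
On the curves, pb = 171.25 - 0.25q and ps = 44.625 + 0.125q; the wedge ps − pb = 43 gives 44.625 + 0.125q − (171.25 - 0.25q) = 43, so q' = 1357/3.
Then pb = 171.25 − 0.25·(1357/3) = 349/6 and ps = 44.625 + 0.125·(1357/3) = 607/6.
Government outlay = subsidy × quantity = 43 × 1357/3 = 58351/3.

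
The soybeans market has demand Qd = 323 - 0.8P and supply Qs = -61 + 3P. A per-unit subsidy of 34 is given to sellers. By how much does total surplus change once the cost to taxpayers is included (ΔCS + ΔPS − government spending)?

Pre-subsidy: 323 - 0.8P = -61 + 3P gives P* = 1920/19, Q* = 4601/19.
With the subsidy, sellers receive Ps = Pb + 34 for each unit, where Pb is the price buyers pay.
Supply in terms of Pb becomes Qs = -61 + 3(Pb + 34) = 41 + 3Pb. Setting this equal to demand: 323 - 0.8Pb = 41 + 3Pb, so Pb = 1410/19.
Sellers receive Ps = 1410/19 + 34 = 2056/19; Q' = 323 − 0.8·(1410/19) = 5009/19.
ΔCS = ½(4601/19 + 5009/19)(1920/19 − 1410/19) = 2450550/361; ΔPS = ½(4601/19 + 5009/19)(2056/19 − 1920/19) = 653480/361.
Government spending = 34 × 5009/19 = 170306/19.
Net change = 2450550/361 + 653480/361 − 170306/19 = -6936/19. The loss equals the DWL triangle ½·34·408/19.

Net change in total surplus = -6936/19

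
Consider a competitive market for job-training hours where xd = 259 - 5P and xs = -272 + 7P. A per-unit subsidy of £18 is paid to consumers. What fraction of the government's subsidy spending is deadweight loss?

Pre-subsidy: 259 - 5P = -272 + 7P gives P* = 44.25, x* = 37.75.
With the rebate, buyers effectively pay Pb = Ps − 18, where Ps is the price sellers receive.
Demand in terms of Ps becomes xd = 259 − 5(Ps − 18) = 349 - 5Ps. Setting this equal to supply: 349 - 5Ps = -272 + 7Ps, so Ps = 51.75.
Buyers pay Pb = 51.75 − 18 = 33.75; x' = -272 + 7·51.75 = 90.25.
ΔCS = ½(37.75 + 90.25)(44.25 − 33.75) = 672; ΔPS = ½(37.75 + 90.25)(51.75 − 44.25) = 480.
Government spending = 18 × 90.25 = 1624.5.
DWL = ½ × 18 × (90.25 − 37.75) = 472.5; fraction = 472.5 / 1624.5 = 105/361.

DWL / government spending = 105/361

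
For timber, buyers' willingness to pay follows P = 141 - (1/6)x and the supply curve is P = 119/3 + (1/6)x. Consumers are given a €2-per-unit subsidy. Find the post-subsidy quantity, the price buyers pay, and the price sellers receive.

x' = 310; buyers pay 268/3; sellers receive 274/3

Pre-subsidy: 141 - (1/6)x = 119/3 + (1/6)x gives x* = 304 and P* = 271/3.
With the rebate, buyers effectively pay Pb = Ps − 2, where Ps is the price sellers receive.
On the curves, Pb = 141 - (1/6)x and Ps = 119/3 + (1/6)x; the wedge Ps − Pb = 2 gives 119/3 + (1/6)x − (141 - (1/6)x) = 2, so x' = 310.
Then Pb = 141 − (1/6)·310 = 268/3 and Ps = 119/3 + (1/6)·310 = 274/3.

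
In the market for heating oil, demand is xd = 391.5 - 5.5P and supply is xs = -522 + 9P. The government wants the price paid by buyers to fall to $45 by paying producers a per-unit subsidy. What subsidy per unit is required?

At a buyer price of 45, quantity demanded is 391.5 − 5.5·45 = 144.
Sellers supply 144 only when they receive Ps with -522 + 9·Ps = 144, i.e. Ps = 74.
s = Ps − Pb = 74 − 45 = 29.

Required subsidy s = $29 per unit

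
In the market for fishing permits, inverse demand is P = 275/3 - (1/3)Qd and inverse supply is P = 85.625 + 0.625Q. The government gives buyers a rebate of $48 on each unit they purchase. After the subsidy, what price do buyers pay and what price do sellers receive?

Buyers pay 1676/23; sellers receive 2780/23

Pre-subsidy: 275/3 - (1/3)Q = 85.625 + 0.625Q gives Q* = 145/23 and P* = 2060/23.
With the rebate, buyers effectively pay Pb = Ps − 48, where Ps is the price sellers receive.
On the curves, Pb = 275/3 - (1/3)Q and Ps = 85.625 + 0.625Q; the wedge Ps − Pb = 48 gives 85.625 + 0.625Q − (275/3 - (1/3)Q) = 48, so Q' = 1297/23.
Then Pb = 275/3 − (1/3)·(1297/23) = 1676/23 and Ps = 85.625 + 0.625·(1297/23) = 2780/23.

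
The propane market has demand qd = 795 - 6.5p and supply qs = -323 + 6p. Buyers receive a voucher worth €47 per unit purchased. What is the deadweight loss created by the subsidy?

Deadweight loss = €3446.04

Pre-subsidy: 795 - 6.5p = -323 + 6p gives p* = 89.44, q* = 213.64.
With the rebate, buyers effectively pay pb = ps − 47, where ps is the price sellers receive.
Demand in terms of ps becomes qd = 795 − 6.5(ps − 47) = 1100.5 - 6.5ps. Setting this equal to supply: 1100.5 - 6.5ps = -323 + 6ps, so ps = 113.88.
Buyers pay pb = 113.88 − 47 = 66.88; q' = -323 + 6·113.88 = 360.28.
The subsidy expands output by 360.28 − 213.64 = 146.64 past the efficient level; on those units the gap between marginal cost and willingness to pay runs from 0 up to 47.
DWL = ½ × 47 × 146.64 = 3446.04.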